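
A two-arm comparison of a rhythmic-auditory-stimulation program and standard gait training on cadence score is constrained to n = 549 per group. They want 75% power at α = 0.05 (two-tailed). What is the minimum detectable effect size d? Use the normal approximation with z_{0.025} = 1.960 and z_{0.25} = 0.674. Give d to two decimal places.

For two independent groups of n = 549 each: d_min = (z_{α/2} + z_β)·√(2/n).
z-sum = 1.960 + 0.674 = 2.634.
d_min = 2.634 × √(2/549) = 2.634 × 0.0604 = 0.159.

d_min ≈ 0.16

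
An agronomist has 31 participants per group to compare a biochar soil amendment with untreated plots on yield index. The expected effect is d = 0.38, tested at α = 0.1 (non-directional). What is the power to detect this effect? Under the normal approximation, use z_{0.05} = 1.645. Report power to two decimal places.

power ≈ 0.44

For two equal groups, power = Φ(d·√(n/2) − z_{α/2}).
d·√(n/2) = 0.38 × √(31/2) = 0.38 × 3.937 = 1.496.
z_β = 1.496 − 1.645 = -0.149.
Power = Φ(-0.149) = 0.441.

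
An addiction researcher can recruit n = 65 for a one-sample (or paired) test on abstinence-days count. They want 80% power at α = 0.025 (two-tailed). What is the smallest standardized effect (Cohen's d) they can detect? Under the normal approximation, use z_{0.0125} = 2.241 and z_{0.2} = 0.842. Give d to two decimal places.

d_min ≈ 0.38

For a single sample (or paired design) of n = 65: d_min = (z_{α/2} + z_β)/√n.
z-sum = 2.241 + 0.842 = 3.083.
d_min = 3.083 / √65 = 3.083 / 8.062 = 0.382.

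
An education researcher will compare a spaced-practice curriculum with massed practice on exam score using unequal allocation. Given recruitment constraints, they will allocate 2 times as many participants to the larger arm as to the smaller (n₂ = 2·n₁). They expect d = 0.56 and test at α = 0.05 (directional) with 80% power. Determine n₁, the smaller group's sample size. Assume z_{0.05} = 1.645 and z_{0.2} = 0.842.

With allocation ratio k = n₂/n₁ = 2, Var(x̄₁−x̄₂) = σ²(1/n₁ + 1/(k·n₁)) = σ²·(k+1)/(k·n₁).
So n₁ = (1 + 1/k)·((z_{α} + z_β)/d)² = 1.500 × (2.487/0.56)².
n₁ = 1.500 × 19.72 = 29.6.
Round up: n₁ = 30, giving n₂ = 2 × 30 = 60.

n₁ = 30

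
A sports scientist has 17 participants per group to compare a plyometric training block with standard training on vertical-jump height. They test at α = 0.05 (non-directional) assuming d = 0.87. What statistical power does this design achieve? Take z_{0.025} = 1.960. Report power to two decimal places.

For two equal groups, power = Φ(d·√(n/2) − z_{α/2}).
d·√(n/2) = 0.87 × √(17/2) = 0.87 × 2.915 = 2.536.
z_β = 2.536 − 1.960 = 0.576.
Power = Φ(0.576) = 0.718.

power ≈ 0.72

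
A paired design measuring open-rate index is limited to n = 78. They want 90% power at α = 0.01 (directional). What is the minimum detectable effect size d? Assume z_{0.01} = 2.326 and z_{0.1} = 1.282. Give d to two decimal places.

For a single sample (or paired design) of n = 78: d_min = (z_{α} + z_β)/√n.
z-sum = 2.326 + 1.282 = 3.608.
d_min = 3.608 / √78 = 3.608 / 8.832 = 0.409.

d_min ≈ 0.41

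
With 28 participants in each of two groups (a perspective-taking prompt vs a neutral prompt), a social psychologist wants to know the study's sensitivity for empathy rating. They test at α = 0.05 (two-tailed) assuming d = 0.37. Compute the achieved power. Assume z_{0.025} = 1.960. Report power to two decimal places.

power ≈ 0.28

For two equal groups, power = Φ(d·√(n/2) − z_{α/2}).
d·√(n/2) = 0.37 × √(28/2) = 0.37 × 3.742 = 1.384.
z_β = 1.384 − 1.960 = -0.576.
Power = Φ(-0.576) = 0.282.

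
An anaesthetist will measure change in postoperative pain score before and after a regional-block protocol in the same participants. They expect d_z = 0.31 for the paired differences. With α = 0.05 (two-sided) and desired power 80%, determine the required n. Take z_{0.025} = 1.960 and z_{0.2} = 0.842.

n = 82 pairs

For a paired (one-sample on differences) test: n = ((z_{α/2} + z_β) / d)².
z_{α/2} + z_β = 1.960 + 0.842 = 2.802.
n = (2.802 / 0.31)² = 9.039² = 81.70.
Round up.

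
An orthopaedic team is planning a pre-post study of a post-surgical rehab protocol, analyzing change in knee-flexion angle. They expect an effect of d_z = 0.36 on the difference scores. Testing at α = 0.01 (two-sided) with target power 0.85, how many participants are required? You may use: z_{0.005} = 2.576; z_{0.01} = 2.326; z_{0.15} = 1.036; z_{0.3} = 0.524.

For a paired (one-sample on differences) test: n = ((z_{α/2} + z_β) / d)².
z_{α/2} + z_β = 2.576 + 1.036 = 3.612.
n = (3.612 / 0.36)² = 10.033² = 100.67.
Round up.

n = 101 pairs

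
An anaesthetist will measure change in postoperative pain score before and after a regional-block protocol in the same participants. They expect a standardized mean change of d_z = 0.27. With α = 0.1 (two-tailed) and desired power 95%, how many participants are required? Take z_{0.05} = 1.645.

n = 149 pairs

For a paired (one-sample on differences) test: n = ((z_{α/2} + z_β) / d)².
z_{α/2} + z_β = 1.645 + 1.645 = 3.290.
n = (3.290 / 0.27)² = 12.185² = 148.48.
Round up.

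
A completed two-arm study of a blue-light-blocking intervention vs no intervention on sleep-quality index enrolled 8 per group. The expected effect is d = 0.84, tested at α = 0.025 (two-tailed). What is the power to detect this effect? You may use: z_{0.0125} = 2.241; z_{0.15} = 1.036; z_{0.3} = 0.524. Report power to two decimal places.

power ≈ 0.29

For two equal groups, power = Φ(d·√(n/2) − z_{α/2}).
d·√(n/2) = 0.84 × √(8/2) = 0.84 × 2.000 = 1.680.
z_β = 1.680 − 2.241 = -0.561.
Power = Φ(-0.561) = 0.287.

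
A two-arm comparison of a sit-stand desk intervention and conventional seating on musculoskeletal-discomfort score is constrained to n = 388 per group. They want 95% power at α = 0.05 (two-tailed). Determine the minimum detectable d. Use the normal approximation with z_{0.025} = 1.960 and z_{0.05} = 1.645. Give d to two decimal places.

For two independent groups of n = 388 each: d_min = (z_{α/2} + z_β)·√(2/n).
z-sum = 1.960 + 1.645 = 3.605.
d_min = 3.605 × √(2/388) = 3.605 × 0.0718 = 0.259.

d_min ≈ 0.26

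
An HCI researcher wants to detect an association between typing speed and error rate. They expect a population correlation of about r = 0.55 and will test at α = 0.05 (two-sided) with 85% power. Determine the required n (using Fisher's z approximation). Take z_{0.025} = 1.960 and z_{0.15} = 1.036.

n = 27

Fisher's z: C = ½·ln((1+r)/(1−r)) = ½·ln(3.4444) = 0.6184.
n = ((z_{α/2} + z_β)/C)² + 3.
(1.960 + 1.036) / 0.6184 = 2.996 / 0.6184 = 4.845.
n = 4.845² + 3 = 23.47 + 3 = 26.5.
Round up.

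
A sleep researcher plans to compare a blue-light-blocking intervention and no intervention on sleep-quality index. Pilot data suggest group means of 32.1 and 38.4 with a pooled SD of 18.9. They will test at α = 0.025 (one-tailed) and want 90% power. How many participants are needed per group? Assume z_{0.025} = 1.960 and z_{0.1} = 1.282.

Cohen's d = |M₁ − M₂| / SD_pooled = |32.1 − 38.4| / 18.9 = 6.3 / 18.9 = 0.333.
For two independent groups with equal n: n = 2·((z_{α} + z_β) / d)².
z_{α} + z_β = 1.960 + 1.282 = 3.242.
n = 2 × (3.242 / 0.333)² = 2 × 9.736² = 2 × 94.78 = 189.6.
Round up to the next whole participant.

n = 190 per group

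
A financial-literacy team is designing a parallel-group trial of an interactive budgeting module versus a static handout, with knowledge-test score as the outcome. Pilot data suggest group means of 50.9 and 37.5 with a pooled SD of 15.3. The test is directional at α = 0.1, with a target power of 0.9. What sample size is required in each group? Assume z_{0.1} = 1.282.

n = 18 per group

Cohen's d = |M₁ − M₂| / SD_pooled = |50.9 − 37.5| / 15.3 = 13.4 / 15.3 = 0.876.
For two independent groups with equal n: n = 2·((z_{α} + z_β) / d)².
z_{α} + z_β = 1.282 + 1.282 = 2.564.
n = 2 × (2.564 / 0.876)² = 2 × 2.927² = 2 × 8.57 = 17.1.
Round up to the next whole participant.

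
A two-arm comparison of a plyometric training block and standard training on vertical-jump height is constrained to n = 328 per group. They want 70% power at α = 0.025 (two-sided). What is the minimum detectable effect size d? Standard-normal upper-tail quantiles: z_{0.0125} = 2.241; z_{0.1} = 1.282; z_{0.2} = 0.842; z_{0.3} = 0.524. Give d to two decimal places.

d_min ≈ 0.22

For two independent groups of n = 328 each: d_min = (z_{α/2} + z_β)·√(2/n).
z-sum = 2.241 + 0.524 = 2.765.
d_min = 2.765 × √(2/328) = 2.765 × 0.0781 = 0.216.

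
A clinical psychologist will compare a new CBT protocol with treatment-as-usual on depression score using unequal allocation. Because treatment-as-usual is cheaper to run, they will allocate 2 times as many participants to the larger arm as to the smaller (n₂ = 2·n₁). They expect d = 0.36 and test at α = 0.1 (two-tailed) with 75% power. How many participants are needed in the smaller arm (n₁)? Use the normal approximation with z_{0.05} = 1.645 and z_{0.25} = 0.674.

With allocation ratio k = n₂/n₁ = 2, Var(x̄₁−x̄₂) = σ²(1/n₁ + 1/(k·n₁)) = σ²·(k+1)/(k·n₁).
So n₁ = (1 + 1/k)·((z_{α/2} + z_β)/d)² = 1.500 × (2.319/0.36)².
n₁ = 1.500 × 41.50 = 62.2.
Round up: n₁ = 63, giving n₂ = 2 × 63 = 126.

n₁ = 63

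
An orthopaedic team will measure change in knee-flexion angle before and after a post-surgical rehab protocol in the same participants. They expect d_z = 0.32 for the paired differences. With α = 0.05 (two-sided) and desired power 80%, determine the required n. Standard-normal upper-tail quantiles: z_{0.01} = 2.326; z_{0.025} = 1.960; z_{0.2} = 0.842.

n = 77 pairs

For a paired (one-sample on differences) test: n = ((z_{α/2} + z_β) / d)².
z_{α/2} + z_β = 1.960 + 0.842 = 2.802.
n = (2.802 / 0.32)² = 8.756² = 76.67.
Round up.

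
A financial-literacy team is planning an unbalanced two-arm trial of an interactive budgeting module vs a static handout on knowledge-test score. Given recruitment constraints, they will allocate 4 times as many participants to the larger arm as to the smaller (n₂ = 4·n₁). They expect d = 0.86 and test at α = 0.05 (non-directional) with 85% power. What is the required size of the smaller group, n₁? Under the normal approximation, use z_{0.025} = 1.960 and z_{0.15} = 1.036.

n₁ = 16

With allocation ratio k = n₂/n₁ = 4, Var(x̄₁−x̄₂) = σ²(1/n₁ + 1/(k·n₁)) = σ²·(k+1)/(k·n₁).
So n₁ = (1 + 1/k)·((z_{α/2} + z_β)/d)² = 1.250 × (2.996/0.86)².
n₁ = 1.250 × 12.14 = 15.2.
Round up: n₁ = 16, giving n₂ = 4 × 16 = 64.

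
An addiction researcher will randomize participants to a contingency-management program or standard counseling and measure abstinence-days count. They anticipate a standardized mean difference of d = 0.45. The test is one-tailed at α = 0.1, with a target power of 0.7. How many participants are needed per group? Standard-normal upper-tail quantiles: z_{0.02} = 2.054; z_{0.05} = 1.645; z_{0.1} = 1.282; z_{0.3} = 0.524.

For two independent groups with equal n: n = 2·((z_{α} + z_β) / d)².
z_{α} + z_β = 1.282 + 0.524 = 1.806.
n = 2 × (1.806 / 0.45)² = 2 × 4.013² = 2 × 16.11 = 32.2.
Round up to the next whole participant.

n = 33 per group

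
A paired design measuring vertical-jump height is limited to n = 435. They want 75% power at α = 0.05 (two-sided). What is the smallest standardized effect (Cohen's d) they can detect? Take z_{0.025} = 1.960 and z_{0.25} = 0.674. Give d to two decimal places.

d_min ≈ 0.13

For a single sample (or paired design) of n = 435: d_min = (z_{α/2} + z_β)/√n.
z-sum = 1.960 + 0.674 = 2.634.
d_min = 2.634 / √435 = 2.634 / 20.857 = 0.126.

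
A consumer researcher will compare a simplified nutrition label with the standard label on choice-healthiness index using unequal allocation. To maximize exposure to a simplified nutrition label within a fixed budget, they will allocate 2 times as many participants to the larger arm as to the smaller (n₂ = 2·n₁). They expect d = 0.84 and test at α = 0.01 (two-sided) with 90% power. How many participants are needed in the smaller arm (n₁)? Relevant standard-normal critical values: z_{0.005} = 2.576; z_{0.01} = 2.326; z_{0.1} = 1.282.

With allocation ratio k = n₂/n₁ = 2, Var(x̄₁−x̄₂) = σ²(1/n₁ + 1/(k·n₁)) = σ²·(k+1)/(k·n₁).
So n₁ = (1 + 1/k)·((z_{α/2} + z_β)/d)² = 1.500 × (3.858/0.84)².
n₁ = 1.500 × 21.09 = 31.6.
Round up: n₁ = 32, giving n₂ = 2 × 32 = 64.

n₁ = 32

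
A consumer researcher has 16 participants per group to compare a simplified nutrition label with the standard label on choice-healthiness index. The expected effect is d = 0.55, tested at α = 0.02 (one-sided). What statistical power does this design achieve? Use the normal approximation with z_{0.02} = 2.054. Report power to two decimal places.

power ≈ 0.31

For two equal groups, power = Φ(d·√(n/2) − z_{α}).
d·√(n/2) = 0.55 × √(16/2) = 0.55 × 2.828 = 1.556.
z_β = 1.556 − 2.054 = -0.498.
Power = Φ(-0.498) = 0.309.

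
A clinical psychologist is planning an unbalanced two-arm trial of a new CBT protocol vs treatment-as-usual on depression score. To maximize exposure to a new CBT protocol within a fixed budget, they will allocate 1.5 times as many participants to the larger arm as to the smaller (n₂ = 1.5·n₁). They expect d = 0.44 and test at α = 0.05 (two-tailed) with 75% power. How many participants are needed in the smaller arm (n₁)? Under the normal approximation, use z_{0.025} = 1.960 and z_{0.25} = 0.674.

With allocation ratio k = n₂/n₁ = 1.5, Var(x̄₁−x̄₂) = σ²(1/n₁ + 1/(k·n₁)) = σ²·(k+1)/(k·n₁).
So n₁ = (1 + 1/k)·((z_{α/2} + z_β)/d)² = 1.667 × (2.634/0.44)².
n₁ = 1.667 × 35.84 = 59.7.
Round up: n₁ = 60, giving n₂ = 1.5 × 60 = 90.

n₁ = 60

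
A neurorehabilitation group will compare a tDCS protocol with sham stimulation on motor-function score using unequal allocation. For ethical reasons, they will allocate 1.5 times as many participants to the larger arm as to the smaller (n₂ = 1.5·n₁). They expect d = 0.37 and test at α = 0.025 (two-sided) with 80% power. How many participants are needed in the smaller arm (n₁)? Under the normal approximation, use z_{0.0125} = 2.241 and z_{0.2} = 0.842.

n₁ = 116

With allocation ratio k = n₂/n₁ = 1.5, Var(x̄₁−x̄₂) = σ²(1/n₁ + 1/(k·n₁)) = σ²·(k+1)/(k·n₁).
So n₁ = (1 + 1/k)·((z_{α/2} + z_β)/d)² = 1.667 × (3.083/0.37)².
n₁ = 1.667 × 69.43 = 115.7.
Round up: n₁ = 116, giving n₂ = 1.5 × 116 = 174.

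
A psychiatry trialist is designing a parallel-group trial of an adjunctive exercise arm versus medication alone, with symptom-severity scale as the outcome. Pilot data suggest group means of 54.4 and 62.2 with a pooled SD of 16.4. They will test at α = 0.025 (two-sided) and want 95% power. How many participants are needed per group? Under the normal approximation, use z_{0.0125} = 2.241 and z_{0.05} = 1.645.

n = 134 per group

Cohen's d = |M₁ − M₂| / SD_pooled = |54.4 − 62.2| / 16.4 = 7.8 / 16.4 = 0.476.
For two independent groups with equal n: n = 2·((z_{α/2} + z_β) / d)².
z_{α/2} + z_β = 2.241 + 1.645 = 3.886.
n = 2 × (3.886 / 0.476)² = 2 × 8.164² = 2 × 66.65 = 133.3.
Round up to the next whole participant.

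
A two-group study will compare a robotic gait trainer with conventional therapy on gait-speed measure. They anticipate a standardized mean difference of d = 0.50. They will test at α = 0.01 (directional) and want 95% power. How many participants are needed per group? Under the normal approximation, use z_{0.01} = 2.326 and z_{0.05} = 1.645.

For two independent groups with equal n: n = 2·((z_{α} + z_β) / d)².
z_{α} + z_β = 2.326 + 1.645 = 3.971.
n = 2 × (3.971 / 0.50)² = 2 × 7.942² = 2 × 63.08 = 126.2.
Round up to the next whole participant.

n = 127 per group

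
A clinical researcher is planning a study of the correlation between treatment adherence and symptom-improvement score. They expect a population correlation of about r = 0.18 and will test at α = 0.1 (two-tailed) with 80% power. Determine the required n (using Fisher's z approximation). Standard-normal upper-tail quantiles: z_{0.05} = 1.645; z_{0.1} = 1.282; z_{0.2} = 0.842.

n = 190

Fisher's z: C = ½·ln((1+r)/(1−r)) = ½·ln(1.4390) = 0.1820.
n = ((z_{α/2} + z_β)/C)² + 3.
(1.645 + 0.842) / 0.1820 = 2.487 / 0.1820 = 13.665.
n = 13.665² + 3 = 186.73 + 3 = 189.7.
Round up.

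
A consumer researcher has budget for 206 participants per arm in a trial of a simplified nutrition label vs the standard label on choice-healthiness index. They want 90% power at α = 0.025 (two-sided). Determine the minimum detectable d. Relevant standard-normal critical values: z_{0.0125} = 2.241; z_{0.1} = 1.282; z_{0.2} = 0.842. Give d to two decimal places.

For two independent groups of n = 206 each: d_min = (z_{α/2} + z_β)·√(2/n).
z-sum = 2.241 + 1.282 = 3.523.
d_min = 3.523 × √(2/206) = 3.523 × 0.0985 = 0.347.

d_min ≈ 0.35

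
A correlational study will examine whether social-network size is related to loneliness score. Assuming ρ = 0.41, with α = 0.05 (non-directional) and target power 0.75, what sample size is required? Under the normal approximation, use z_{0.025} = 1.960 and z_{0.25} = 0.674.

Fisher's z: C = ½·ln((1+r)/(1−r)) = ½·ln(2.3898) = 0.4356.
n = ((z_{α/2} + z_β)/C)² + 3.
(1.960 + 0.674) / 0.4356 = 2.634 / 0.4356 = 6.047.
n = 6.047² + 3 = 36.56 + 3 = 39.6.
Round up.

n = 40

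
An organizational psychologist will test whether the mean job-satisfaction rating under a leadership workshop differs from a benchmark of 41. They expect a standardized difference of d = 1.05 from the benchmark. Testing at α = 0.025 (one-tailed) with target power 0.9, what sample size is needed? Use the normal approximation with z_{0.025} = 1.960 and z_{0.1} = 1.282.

For a one-sample test: n = ((z_{α} + z_β) / d)².
z_{α} + z_β = 1.960 + 1.282 = 3.242.
n = (3.242 / 1.05)² = 3.088² = 9.53.
Round up.

n = 10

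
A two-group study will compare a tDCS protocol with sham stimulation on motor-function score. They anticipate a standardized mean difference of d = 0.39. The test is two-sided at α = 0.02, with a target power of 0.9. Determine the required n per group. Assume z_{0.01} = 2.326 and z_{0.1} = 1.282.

For two independent groups with equal n: n = 2·((z_{α/2} + z_β) / d)².
z_{α/2} + z_β = 2.326 + 1.282 = 3.608.
n = 2 × (3.608 / 0.39)² = 2 × 9.251² = 2 × 85.59 = 171.2.
Round up to the next whole participant.

n = 172 per group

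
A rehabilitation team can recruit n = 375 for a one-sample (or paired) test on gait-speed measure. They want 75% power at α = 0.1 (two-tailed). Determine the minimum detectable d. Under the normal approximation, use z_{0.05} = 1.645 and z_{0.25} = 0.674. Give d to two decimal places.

d_min ≈ 0.12

For a single sample (or paired design) of n = 375: d_min = (z_{α/2} + z_β)/√n.
z-sum = 1.645 + 0.674 = 2.319.
d_min = 2.319 / √375 = 2.319 / 19.365 = 0.120.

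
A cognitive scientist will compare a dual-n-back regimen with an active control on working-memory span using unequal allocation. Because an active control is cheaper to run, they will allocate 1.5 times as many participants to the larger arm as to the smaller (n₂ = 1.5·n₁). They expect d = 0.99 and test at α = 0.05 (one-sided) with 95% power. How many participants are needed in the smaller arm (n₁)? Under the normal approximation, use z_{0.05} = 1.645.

n₁ = 19

With allocation ratio k = n₂/n₁ = 1.5, Var(x̄₁−x̄₂) = σ²(1/n₁ + 1/(k·n₁)) = σ²·(k+1)/(k·n₁).
So n₁ = (1 + 1/k)·((z_{α} + z_β)/d)² = 1.667 × (3.290/0.99)².
n₁ = 1.667 × 11.04 = 18.4.
Round up: n₁ = 19, giving n₂ = ⌈1.5 × 19⌉ = ⌈28.5⌉ = 29.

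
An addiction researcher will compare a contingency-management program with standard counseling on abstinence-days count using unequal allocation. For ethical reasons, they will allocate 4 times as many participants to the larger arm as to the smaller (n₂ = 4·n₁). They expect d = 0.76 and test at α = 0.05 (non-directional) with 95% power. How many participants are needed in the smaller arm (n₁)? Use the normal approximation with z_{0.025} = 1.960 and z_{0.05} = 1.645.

n₁ = 29

With allocation ratio k = n₂/n₁ = 4, Var(x̄₁−x̄₂) = σ²(1/n₁ + 1/(k·n₁)) = σ²·(k+1)/(k·n₁).
So n₁ = (1 + 1/k)·((z_{α/2} + z_β)/d)² = 1.250 × (3.605/0.76)².
n₁ = 1.250 × 22.50 = 28.1.
Round up: n₁ = 29, giving n₂ = 4 × 29 = 116.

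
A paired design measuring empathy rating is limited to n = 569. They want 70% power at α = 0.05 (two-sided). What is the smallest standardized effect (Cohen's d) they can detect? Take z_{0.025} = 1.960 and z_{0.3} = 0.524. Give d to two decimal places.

For a single sample (or paired design) of n = 569: d_min = (z_{α/2} + z_β)/√n.
z-sum = 1.960 + 0.524 = 2.484.
d_min = 2.484 / √569 = 2.484 / 23.854 = 0.104.

d_min ≈ 0.10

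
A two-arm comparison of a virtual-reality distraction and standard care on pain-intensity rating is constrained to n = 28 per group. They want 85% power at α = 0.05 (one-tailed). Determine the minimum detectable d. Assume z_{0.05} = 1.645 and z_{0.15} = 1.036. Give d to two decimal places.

d_min ≈ 0.72

For two independent groups of n = 28 each: d_min = (z_{α} + z_β)·√(2/n).
z-sum = 1.645 + 1.036 = 2.681.
d_min = 2.681 × √(2/28) = 2.681 × 0.2673 = 0.717.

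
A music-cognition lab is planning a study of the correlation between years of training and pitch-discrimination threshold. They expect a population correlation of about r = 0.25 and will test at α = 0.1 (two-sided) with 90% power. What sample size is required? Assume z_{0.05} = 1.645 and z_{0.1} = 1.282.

n = 135

Fisher's z: C = ½·ln((1+r)/(1−r)) = ½·ln(1.6667) = 0.2554.
n = ((z_{α/2} + z_β)/C)² + 3.
(1.645 + 1.282) / 0.2554 = 2.927 / 0.2554 = 11.460.
n = 11.460² + 3 = 131.34 + 3 = 134.3.
Round up.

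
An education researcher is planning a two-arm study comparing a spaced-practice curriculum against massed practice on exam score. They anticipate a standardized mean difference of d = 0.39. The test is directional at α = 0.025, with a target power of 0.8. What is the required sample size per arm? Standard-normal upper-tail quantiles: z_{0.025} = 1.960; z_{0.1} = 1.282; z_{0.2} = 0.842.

For two independent groups with equal n: n = 2·((z_{α} + z_β) / d)².
z_{α} + z_β = 1.960 + 0.842 = 2.802.
n = 2 × (2.802 / 0.39)² = 2 × 7.185² = 2 × 51.62 = 103.2.
Round up to the next whole participant.

n = 104 per group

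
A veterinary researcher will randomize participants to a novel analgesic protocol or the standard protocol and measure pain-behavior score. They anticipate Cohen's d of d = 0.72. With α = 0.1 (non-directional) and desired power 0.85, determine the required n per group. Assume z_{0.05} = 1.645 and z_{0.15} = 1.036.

n = 28 per group

For two independent groups with equal n: n = 2·((z_{α/2} + z_β) / d)².
z_{α/2} + z_β = 1.645 + 1.036 = 2.681.
n = 2 × (2.681 / 0.72)² = 2 × 3.724² = 2 × 13.87 = 27.7.
Round up to the next whole participant.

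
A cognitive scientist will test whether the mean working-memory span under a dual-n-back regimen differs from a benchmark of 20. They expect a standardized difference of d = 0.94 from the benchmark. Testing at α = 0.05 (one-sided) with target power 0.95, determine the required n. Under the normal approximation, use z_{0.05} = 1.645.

For a one-sample test: n = ((z_{α} + z_β) / d)².
z_{α} + z_β = 1.645 + 1.645 = 3.290.
n = (3.290 / 0.94)² = 3.500² = 12.25.
Round up.

n = 13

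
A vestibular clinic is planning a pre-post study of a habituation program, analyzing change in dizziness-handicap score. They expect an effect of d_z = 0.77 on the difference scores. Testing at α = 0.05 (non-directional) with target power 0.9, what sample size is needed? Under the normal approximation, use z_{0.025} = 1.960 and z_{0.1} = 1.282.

For a paired (one-sample on differences) test: n = ((z_{α/2} + z_β) / d)².
z_{α/2} + z_β = 1.960 + 1.282 = 3.242.
n = (3.242 / 0.77)² = 4.210² = 17.73.
Round up.

n = 18 pairs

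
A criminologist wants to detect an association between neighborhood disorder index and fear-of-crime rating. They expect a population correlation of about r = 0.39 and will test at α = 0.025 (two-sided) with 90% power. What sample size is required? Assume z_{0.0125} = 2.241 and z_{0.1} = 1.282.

n = 77

Fisher's z: C = ½·ln((1+r)/(1−r)) = ½·ln(2.2787) = 0.4118.
n = ((z_{α/2} + z_β)/C)² + 3.
(2.241 + 1.282) / 0.4118 = 3.523 / 0.4118 = 8.555.
n = 8.555² + 3 = 73.19 + 3 = 76.2.
Round up.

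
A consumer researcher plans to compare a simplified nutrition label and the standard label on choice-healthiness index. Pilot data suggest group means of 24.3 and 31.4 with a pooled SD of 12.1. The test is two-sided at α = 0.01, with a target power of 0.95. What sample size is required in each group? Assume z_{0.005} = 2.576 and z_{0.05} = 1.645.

Cohen's d = |M₁ − M₂| / SD_pooled = |24.3 − 31.4| / 12.1 = 7.1 / 12.1 = 0.587.
For two independent groups with equal n: n = 2·((z_{α/2} + z_β) / d)².
z_{α/2} + z_β = 2.576 + 1.645 = 4.221.
n = 2 × (4.221 / 0.587)² = 2 × 7.191² = 2 × 51.71 = 103.4.
Round up to the next whole participant.

n = 104 per group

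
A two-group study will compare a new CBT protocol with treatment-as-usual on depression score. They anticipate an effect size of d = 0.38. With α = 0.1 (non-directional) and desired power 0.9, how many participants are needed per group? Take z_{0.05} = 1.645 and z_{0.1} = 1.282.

n = 119 per group

For two independent groups with equal n: n = 2·((z_{α/2} + z_β) / d)².
z_{α/2} + z_β = 1.645 + 1.282 = 2.927.
n = 2 × (2.927 / 0.38)² = 2 × 7.703² = 2 × 59.33 = 118.7.
Round up to the next whole participant.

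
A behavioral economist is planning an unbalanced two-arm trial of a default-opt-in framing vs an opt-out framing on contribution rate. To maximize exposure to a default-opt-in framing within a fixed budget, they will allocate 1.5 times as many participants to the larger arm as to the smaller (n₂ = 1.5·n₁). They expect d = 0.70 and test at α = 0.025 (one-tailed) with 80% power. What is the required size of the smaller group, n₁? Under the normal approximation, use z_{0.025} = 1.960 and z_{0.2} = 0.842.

n₁ = 27

With allocation ratio k = n₂/n₁ = 1.5, Var(x̄₁−x̄₂) = σ²(1/n₁ + 1/(k·n₁)) = σ²·(k+1)/(k·n₁).
So n₁ = (1 + 1/k)·((z_{α} + z_β)/d)² = 1.667 × (2.802/0.70)².
n₁ = 1.667 × 16.02 = 26.7.
Round up: n₁ = 27, giving n₂ = ⌈1.5 × 27⌉ = ⌈40.5⌉ = 41.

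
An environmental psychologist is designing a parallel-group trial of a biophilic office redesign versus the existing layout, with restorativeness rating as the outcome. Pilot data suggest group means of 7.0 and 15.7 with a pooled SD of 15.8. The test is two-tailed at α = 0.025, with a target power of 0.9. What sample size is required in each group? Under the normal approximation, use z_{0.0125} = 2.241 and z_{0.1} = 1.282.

n = 82 per group

Cohen's d = |M₁ − M₂| / SD_pooled = |7.0 − 15.7| / 15.8 = 8.7 / 15.8 = 0.551.
For two independent groups with equal n: n = 2·((z_{α/2} + z_β) / d)².
z_{α/2} + z_β = 2.241 + 1.282 = 3.523.
n = 2 × (3.523 / 0.551)² = 2 × 6.394² = 2 × 40.88 = 81.8.
Round up to the next whole participant.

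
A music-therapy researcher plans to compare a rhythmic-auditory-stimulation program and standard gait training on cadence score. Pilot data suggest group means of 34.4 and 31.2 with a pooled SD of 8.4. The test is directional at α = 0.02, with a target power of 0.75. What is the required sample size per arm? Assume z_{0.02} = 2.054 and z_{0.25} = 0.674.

n = 103 per group

Cohen's d = |M₁ − M₂| / SD_pooled = |34.4 − 31.2| / 8.4 = 3.2 / 8.4 = 0.381.
For two independent groups with equal n: n = 2·((z_{α} + z_β) / d)².
z_{α} + z_β = 2.054 + 0.674 = 2.728.
n = 2 × (2.728 / 0.381)² = 2 × 7.160² = 2 × 51.27 = 102.5.
Round up to the next whole participant.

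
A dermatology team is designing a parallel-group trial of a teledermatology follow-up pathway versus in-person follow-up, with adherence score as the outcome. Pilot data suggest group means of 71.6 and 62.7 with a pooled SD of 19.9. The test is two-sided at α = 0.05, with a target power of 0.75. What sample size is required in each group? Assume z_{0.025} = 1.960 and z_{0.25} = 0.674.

Cohen's d = |M₁ − M₂| / SD_pooled = |71.6 − 62.7| / 19.9 = 8.9 / 19.9 = 0.447.
For two independent groups with equal n: n = 2·((z_{α/2} + z_β) / d)².
z_{α/2} + z_β = 1.960 + 0.674 = 2.634.
n = 2 × (2.634 / 0.447)² = 2 × 5.893² = 2 × 34.72 = 69.4.
Round up to the next whole participant.

n = 70 per group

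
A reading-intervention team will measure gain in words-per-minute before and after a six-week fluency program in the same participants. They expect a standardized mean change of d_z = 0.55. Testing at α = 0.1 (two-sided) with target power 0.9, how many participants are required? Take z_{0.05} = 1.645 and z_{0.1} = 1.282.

n = 29 pairs

For a paired (one-sample on differences) test: n = ((z_{α/2} + z_β) / d)².
z_{α/2} + z_β = 1.645 + 1.282 = 2.927.
n = (2.927 / 0.55)² = 5.322² = 28.32.
Round up.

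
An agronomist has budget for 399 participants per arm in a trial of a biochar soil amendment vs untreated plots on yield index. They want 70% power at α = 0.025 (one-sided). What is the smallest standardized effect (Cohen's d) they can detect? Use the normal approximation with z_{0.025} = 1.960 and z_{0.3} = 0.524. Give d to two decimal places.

d_min ≈ 0.18

For two independent groups of n = 399 each: d_min = (z_{α} + z_β)·√(2/n).
z-sum = 1.960 + 0.524 = 2.484.
d_min = 2.484 × √(2/399) = 2.484 × 0.0708 = 0.176.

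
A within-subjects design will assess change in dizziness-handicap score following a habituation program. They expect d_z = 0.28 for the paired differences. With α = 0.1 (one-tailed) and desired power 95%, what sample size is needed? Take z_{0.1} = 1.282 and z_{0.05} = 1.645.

For a paired (one-sample on differences) test: n = ((z_{α} + z_β) / d)².
z_{α} + z_β = 1.282 + 1.645 = 2.927.
n = (2.927 / 0.28)² = 10.454² = 109.28.
Round up.

n = 110 pairs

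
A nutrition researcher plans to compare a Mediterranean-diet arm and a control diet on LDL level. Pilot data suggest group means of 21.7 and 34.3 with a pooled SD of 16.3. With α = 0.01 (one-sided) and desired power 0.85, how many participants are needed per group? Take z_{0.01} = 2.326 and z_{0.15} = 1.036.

Cohen's d = |M₁ − M₂| / SD_pooled = |21.7 − 34.3| / 16.3 = 12.6 / 16.3 = 0.773.
For two independent groups with equal n: n = 2·((z_{α} + z_β) / d)².
z_{α} + z_β = 2.326 + 1.036 = 3.362.
n = 2 × (3.362 / 0.773)² = 2 × 4.349² = 2 × 18.92 = 37.8.
Round up to the next whole participant.

n = 38 per group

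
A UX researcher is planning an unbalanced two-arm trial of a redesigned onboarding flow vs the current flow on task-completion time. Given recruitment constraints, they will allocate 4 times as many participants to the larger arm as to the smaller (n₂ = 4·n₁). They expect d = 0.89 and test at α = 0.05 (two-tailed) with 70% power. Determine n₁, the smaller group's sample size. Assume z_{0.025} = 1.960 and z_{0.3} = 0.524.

With allocation ratio k = n₂/n₁ = 4, Var(x̄₁−x̄₂) = σ²(1/n₁ + 1/(k·n₁)) = σ²·(k+1)/(k·n₁).
So n₁ = (1 + 1/k)·((z_{α/2} + z_β)/d)² = 1.250 × (2.484/0.89)².
n₁ = 1.250 × 7.79 = 9.7.
Round up: n₁ = 10, giving n₂ = 4 × 10 = 40.

n₁ = 10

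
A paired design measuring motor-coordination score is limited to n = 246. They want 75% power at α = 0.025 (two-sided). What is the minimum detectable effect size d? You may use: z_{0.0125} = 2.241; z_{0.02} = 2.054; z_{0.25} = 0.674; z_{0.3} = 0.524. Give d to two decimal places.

d_min ≈ 0.19

For a single sample (or paired design) of n = 246: d_min = (z_{α/2} + z_β)/√n.
z-sum = 2.241 + 0.674 = 2.915.
d_min = 2.915 / √246 = 2.915 / 15.684 = 0.186.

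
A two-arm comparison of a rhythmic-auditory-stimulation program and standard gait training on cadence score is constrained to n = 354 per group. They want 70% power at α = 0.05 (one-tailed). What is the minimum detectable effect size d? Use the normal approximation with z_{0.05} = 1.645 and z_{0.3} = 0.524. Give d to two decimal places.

For two independent groups of n = 354 each: d_min = (z_{α} + z_β)·√(2/n).
z-sum = 1.645 + 0.524 = 2.169.
d_min = 2.169 × √(2/354) = 2.169 × 0.0752 = 0.163.

d_min ≈ 0.16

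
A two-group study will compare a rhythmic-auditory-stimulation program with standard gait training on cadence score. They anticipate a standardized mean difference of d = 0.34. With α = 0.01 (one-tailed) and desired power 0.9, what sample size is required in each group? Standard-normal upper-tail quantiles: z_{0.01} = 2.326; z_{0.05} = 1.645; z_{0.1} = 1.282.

For two independent groups with equal n: n = 2·((z_{α} + z_β) / d)².
z_{α} + z_β = 2.326 + 1.282 = 3.608.
n = 2 × (3.608 / 0.34)² = 2 × 10.612² = 2 × 112.61 = 225.2.
Round up to the next whole participant.

n = 226 per group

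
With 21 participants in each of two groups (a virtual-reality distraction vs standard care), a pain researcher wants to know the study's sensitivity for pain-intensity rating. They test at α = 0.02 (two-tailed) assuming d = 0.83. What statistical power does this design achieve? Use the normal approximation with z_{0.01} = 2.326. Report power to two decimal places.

For two equal groups, power = Φ(d·√(n/2) − z_{α/2}).
d·√(n/2) = 0.83 × √(21/2) = 0.83 × 3.240 = 2.690.
z_β = 2.690 − 2.326 = 0.364.
Power = Φ(0.364) = 0.642.

power ≈ 0.64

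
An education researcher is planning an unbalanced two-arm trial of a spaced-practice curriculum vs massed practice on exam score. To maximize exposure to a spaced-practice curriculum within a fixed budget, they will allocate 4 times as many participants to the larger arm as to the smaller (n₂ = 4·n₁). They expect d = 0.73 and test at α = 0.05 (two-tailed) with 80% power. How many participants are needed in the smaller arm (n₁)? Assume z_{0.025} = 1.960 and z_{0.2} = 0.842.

n₁ = 19

With allocation ratio k = n₂/n₁ = 4, Var(x̄₁−x̄₂) = σ²(1/n₁ + 1/(k·n₁)) = σ²·(k+1)/(k·n₁).
So n₁ = (1 + 1/k)·((z_{α/2} + z_β)/d)² = 1.250 × (2.802/0.73)².
n₁ = 1.250 × 14.73 = 18.4.
Round up: n₁ = 19, giving n₂ = 4 × 19 = 76.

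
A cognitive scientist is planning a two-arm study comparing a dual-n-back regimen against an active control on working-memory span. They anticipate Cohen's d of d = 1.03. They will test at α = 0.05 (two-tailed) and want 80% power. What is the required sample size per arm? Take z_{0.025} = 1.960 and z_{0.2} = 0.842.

n = 15 per group

For two independent groups with equal n: n = 2·((z_{α/2} + z_β) / d)².
z_{α/2} + z_β = 1.960 + 0.842 = 2.802.
n = 2 × (2.802 / 1.03)² = 2 × 2.720² = 2 × 7.40 = 14.8.
Round up to the next whole participant.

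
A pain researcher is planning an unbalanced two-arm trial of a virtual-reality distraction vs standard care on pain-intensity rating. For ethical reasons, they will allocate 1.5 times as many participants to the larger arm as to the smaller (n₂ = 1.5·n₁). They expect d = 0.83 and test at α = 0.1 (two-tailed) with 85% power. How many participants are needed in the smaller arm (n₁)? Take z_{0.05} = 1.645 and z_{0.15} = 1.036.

With allocation ratio k = n₂/n₁ = 1.5, Var(x̄₁−x̄₂) = σ²(1/n₁ + 1/(k·n₁)) = σ²·(k+1)/(k·n₁).
So n₁ = (1 + 1/k)·((z_{α/2} + z_β)/d)² = 1.667 × (2.681/0.83)².
n₁ = 1.667 × 10.43 = 17.4.
Round up: n₁ = 18, giving n₂ = 1.5 × 18 = 27.

n₁ = 18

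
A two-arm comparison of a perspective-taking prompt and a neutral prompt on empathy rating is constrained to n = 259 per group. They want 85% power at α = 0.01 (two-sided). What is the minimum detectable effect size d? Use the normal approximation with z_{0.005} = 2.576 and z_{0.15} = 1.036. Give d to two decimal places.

d_min ≈ 0.32

For two independent groups of n = 259 each: d_min = (z_{α/2} + z_β)·√(2/n).
z-sum = 2.576 + 1.036 = 3.612.
d_min = 3.612 × √(2/259) = 3.612 × 0.0879 = 0.317.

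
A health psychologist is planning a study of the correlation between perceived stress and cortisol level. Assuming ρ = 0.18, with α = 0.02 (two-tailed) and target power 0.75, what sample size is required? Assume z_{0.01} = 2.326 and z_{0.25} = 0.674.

n = 275

Fisher's z: C = ½·ln((1+r)/(1−r)) = ½·ln(1.4390) = 0.1820.
n = ((z_{α/2} + z_β)/C)² + 3.
(2.326 + 0.674) / 0.1820 = 3.000 / 0.1820 = 16.484.
n = 16.484² + 3 = 271.71 + 3 = 274.7.
Round up.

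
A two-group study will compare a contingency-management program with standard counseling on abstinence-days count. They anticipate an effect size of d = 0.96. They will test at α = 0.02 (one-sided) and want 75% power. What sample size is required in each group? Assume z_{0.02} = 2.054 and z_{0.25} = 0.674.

n = 17 per group

For two independent groups with equal n: n = 2·((z_{α} + z_β) / d)².
z_{α} + z_β = 2.054 + 0.674 = 2.728.
n = 2 × (2.728 / 0.96)² = 2 × 2.842² = 2 × 8.08 = 16.2.
Round up to the next whole participant.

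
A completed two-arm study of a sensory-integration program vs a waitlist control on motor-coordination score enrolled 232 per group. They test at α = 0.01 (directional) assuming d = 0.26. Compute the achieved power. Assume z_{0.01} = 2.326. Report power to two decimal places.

power ≈ 0.68

For two equal groups, power = Φ(d·√(n/2) − z_{α}).
d·√(n/2) = 0.26 × √(232/2) = 0.26 × 10.770 = 2.800.
z_β = 2.800 − 2.326 = 0.474.
Power = Φ(0.474) = 0.682.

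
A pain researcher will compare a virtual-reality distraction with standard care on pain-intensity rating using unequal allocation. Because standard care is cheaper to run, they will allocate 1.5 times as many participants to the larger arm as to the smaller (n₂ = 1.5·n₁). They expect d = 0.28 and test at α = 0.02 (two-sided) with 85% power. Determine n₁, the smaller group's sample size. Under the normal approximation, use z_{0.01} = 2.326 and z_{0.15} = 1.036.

With allocation ratio k = n₂/n₁ = 1.5, Var(x̄₁−x̄₂) = σ²(1/n₁ + 1/(k·n₁)) = σ²·(k+1)/(k·n₁).
So n₁ = (1 + 1/k)·((z_{α/2} + z_β)/d)² = 1.667 × (3.362/0.28)².
n₁ = 1.667 × 144.17 = 240.3.
Round up: n₁ = 241, giving n₂ = ⌈1.5 × 241⌉ = ⌈361.5⌉ = 362.

n₁ = 241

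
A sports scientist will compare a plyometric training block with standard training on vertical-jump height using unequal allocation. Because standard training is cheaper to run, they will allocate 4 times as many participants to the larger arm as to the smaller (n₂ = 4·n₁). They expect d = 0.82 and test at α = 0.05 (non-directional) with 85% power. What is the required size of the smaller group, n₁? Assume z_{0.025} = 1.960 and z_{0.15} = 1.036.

n₁ = 17

With allocation ratio k = n₂/n₁ = 4, Var(x̄₁−x̄₂) = σ²(1/n₁ + 1/(k·n₁)) = σ²·(k+1)/(k·n₁).
So n₁ = (1 + 1/k)·((z_{α/2} + z_β)/d)² = 1.250 × (2.996/0.82)².
n₁ = 1.250 × 13.35 = 16.7.
Round up: n₁ = 17, giving n₂ = 4 × 17 = 68.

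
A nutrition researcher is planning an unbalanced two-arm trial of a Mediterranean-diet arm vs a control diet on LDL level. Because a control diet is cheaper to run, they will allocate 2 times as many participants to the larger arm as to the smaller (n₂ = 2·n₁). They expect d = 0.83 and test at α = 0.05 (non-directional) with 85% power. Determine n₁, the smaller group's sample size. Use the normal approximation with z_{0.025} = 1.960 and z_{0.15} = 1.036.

n₁ = 20

With allocation ratio k = n₂/n₁ = 2, Var(x̄₁−x̄₂) = σ²(1/n₁ + 1/(k·n₁)) = σ²·(k+1)/(k·n₁).
So n₁ = (1 + 1/k)·((z_{α/2} + z_β)/d)² = 1.500 × (2.996/0.83)².
n₁ = 1.500 × 13.03 = 19.5.
Round up: n₁ = 20, giving n₂ = 2 × 20 = 40.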